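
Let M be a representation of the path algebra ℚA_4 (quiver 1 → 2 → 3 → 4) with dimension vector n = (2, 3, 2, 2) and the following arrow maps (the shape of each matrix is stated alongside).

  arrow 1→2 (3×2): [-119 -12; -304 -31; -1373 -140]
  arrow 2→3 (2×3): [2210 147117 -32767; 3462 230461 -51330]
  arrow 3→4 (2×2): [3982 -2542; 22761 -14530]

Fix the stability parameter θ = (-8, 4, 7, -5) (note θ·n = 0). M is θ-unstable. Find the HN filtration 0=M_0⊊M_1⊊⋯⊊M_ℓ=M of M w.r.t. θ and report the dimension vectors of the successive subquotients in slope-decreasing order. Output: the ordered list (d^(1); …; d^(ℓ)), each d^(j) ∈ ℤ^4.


Barcode: M ≅ I[1,4]^2, I[2,2]. HN layers by μ_θ (3 steps, strictly decreasing):
  μ^(1)=4; μ^(2)=2; μ^(3)=-8

((0, 1, 0, 0); (0, 2, 2, 2); (2, 0, 0, 0))


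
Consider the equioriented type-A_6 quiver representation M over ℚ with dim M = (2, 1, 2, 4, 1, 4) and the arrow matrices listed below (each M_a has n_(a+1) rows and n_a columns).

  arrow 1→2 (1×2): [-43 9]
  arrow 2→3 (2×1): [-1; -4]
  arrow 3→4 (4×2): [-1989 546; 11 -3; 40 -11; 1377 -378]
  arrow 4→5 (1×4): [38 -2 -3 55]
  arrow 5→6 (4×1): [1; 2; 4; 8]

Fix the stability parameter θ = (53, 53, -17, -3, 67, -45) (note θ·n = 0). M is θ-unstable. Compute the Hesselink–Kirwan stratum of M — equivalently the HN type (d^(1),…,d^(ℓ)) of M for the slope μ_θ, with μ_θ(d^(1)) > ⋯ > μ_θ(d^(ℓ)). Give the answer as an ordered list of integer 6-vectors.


Barcode: M ≅ I[1,1], I[1,6], I[3,4], I[4,4]^2, I[6,6]^3. HN layers by μ_θ (5 steps, strictly decreasing):
  μ^(1)=53; μ^(2)=18; μ^(3)=-3; μ^(4)=-17; μ^(5)=-45

((1, 0, 0, 0, 0, 0); (1, 1, 1, 1, 1, 1); (0, 0, 0, 3, 0, 0); (0, 0, 1, 0, 0, 0); (0, 0, 0, 0, 0, 3))


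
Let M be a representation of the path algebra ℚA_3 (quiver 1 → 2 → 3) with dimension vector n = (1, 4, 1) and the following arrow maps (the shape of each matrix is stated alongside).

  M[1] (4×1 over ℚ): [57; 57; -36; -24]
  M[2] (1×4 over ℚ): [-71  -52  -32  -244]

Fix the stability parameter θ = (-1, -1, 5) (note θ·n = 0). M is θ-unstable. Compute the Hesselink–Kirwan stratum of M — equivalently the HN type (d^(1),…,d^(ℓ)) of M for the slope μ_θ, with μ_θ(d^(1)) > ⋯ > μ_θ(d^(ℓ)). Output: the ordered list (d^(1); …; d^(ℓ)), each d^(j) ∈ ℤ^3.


Interval decomposition of M: I[1,3], I[2,2]^3.
HN type (ℓ=2): μ^(1)=5; μ^(2)=-1

((0, 0, 1); (1, 4, 0))


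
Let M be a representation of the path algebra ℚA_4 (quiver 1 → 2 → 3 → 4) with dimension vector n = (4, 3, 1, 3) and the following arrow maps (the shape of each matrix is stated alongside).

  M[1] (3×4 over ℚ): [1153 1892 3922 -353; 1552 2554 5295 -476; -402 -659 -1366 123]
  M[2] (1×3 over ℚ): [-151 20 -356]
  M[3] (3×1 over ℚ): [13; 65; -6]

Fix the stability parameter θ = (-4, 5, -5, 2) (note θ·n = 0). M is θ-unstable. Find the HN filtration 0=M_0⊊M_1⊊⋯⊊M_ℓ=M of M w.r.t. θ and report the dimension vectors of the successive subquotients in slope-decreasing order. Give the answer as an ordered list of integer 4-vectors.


Barcode: M ≅ I[1,1], I[1,2]^2, I[1,4], I[4,4]^2. HN layers by μ_θ (4 steps, strictly decreasing):
  μ^(1)=5; μ^(2)=2; μ^(3)=0; μ^(4)=-4

((0, 2, 0, 0); (0, 0, 0, 3); (0, 1, 1, 0); (4, 0, 0, 0))


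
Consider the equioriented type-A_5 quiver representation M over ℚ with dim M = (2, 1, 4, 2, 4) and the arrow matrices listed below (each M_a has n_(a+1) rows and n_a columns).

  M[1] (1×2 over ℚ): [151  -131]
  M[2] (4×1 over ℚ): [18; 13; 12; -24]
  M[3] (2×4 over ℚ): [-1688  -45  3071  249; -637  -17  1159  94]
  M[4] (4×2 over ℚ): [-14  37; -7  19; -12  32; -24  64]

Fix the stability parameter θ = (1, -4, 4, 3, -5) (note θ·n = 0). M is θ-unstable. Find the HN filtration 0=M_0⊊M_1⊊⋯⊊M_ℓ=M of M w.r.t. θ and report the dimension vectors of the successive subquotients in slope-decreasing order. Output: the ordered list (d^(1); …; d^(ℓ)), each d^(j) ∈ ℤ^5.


Interval decomposition of M: I[1,1], I[1,5], I[3,3]^2, I[3,5], I[5,5]^2.
HN type (ℓ=5): μ^(1)=4; μ^(2)=1; μ^(3)=2/3; μ^(4)=-3/2; μ^(5)=-5

((0, 0, 2, 0, 0); (1, 0, 0, 0, 0); (0, 0, 2, 2, 2); (1, 1, 0, 0, 0); (0, 0, 0, 0, 2))


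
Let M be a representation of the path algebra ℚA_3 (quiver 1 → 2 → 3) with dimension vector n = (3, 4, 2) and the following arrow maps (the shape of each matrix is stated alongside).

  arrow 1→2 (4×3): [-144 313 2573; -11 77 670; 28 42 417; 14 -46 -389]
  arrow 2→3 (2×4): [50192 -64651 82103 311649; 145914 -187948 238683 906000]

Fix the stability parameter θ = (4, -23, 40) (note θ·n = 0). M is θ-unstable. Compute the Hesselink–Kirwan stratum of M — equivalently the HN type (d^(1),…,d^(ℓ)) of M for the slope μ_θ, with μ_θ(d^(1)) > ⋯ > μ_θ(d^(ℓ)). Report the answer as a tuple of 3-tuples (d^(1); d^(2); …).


Interval decomposition of M: I[1,2], I[1,3]^2, I[2,2].
HN type (ℓ=3): μ^(1)=40; μ^(2)=-19/2; μ^(3)=-23

((0, 0, 2); (3, 3, 0); (0, 1, 0))


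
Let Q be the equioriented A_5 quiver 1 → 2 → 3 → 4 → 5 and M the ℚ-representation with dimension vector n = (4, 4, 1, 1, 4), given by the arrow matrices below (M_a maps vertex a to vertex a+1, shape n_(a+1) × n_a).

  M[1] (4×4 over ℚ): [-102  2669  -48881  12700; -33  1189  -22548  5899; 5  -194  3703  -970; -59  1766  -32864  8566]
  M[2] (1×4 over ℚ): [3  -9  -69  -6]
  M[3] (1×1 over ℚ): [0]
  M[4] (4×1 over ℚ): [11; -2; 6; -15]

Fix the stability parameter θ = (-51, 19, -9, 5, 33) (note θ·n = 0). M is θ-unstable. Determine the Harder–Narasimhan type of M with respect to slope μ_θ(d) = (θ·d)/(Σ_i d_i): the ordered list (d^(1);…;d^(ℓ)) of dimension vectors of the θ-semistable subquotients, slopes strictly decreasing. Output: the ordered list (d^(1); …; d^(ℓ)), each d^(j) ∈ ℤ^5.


Barcode: M ≅ I[1,2]^3, I[1,3], I[4,5], I[5,5]^3. HN layers by μ_θ (4 steps, strictly decreasing):
  μ^(1)=33; μ^(2)=19; μ^(3)=5; μ^(4)=-51

((0, 0, 0, 0, 4); (0, 3, 0, 0, 0); (0, 1, 1, 1, 0); (4, 0, 0, 0, 0))


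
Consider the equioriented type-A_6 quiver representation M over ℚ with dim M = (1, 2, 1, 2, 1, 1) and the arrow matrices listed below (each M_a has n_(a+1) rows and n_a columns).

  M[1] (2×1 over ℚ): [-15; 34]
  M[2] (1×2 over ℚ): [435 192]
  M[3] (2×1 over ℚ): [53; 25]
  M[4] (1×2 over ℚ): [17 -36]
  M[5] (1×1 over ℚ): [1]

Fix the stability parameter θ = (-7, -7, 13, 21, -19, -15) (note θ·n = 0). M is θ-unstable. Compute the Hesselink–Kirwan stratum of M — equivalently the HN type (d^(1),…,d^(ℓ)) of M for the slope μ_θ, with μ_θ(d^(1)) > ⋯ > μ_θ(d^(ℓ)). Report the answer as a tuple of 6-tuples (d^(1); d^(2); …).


Barcode: M ≅ I[1,6], I[2,2], I[4,4]. HN layers by μ_θ (3 steps, strictly decreasing):
  μ^(1)=21; μ^(2)=0; μ^(3)=-7

((0, 0, 0, 1, 0, 0); (0, 0, 1, 1, 1, 1); (1, 2, 0, 0, 0, 0))


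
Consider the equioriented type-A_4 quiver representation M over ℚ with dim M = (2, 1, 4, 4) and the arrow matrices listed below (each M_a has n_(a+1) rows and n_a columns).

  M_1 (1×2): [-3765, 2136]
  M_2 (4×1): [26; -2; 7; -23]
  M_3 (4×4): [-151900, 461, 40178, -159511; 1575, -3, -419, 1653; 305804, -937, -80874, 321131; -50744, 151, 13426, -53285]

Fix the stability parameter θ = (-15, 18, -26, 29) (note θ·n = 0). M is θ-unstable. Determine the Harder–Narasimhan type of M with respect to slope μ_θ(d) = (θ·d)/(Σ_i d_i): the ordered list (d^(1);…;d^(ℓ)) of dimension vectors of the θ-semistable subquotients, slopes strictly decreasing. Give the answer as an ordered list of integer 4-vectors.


Interval decomposition of M: I[1,1], I[1,4], I[3,3]^2, I[3,4], I[4,4]^2.
HN type (ℓ=4): μ^(1)=29; μ^(2)=-4; μ^(3)=-15; μ^(4)=-26

((0, 0, 0, 4); (0, 1, 1, 0); (2, 0, 0, 0); (0, 0, 3, 0))


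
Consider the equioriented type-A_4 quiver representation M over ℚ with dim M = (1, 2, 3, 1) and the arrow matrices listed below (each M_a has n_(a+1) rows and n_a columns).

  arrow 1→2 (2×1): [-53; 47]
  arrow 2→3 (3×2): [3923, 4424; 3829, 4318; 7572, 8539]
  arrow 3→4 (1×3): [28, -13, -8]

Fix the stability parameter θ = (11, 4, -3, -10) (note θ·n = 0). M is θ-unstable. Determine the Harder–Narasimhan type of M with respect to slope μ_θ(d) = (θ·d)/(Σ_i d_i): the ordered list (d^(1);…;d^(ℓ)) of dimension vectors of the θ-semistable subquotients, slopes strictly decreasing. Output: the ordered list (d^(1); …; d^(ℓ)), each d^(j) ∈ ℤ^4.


Interval decomposition of M: I[1,4], I[2,3], I[3,3].
HN type (ℓ=2): μ^(1)=1/2; μ^(2)=-3

((1, 2, 2, 1); (0, 0, 1, 0))


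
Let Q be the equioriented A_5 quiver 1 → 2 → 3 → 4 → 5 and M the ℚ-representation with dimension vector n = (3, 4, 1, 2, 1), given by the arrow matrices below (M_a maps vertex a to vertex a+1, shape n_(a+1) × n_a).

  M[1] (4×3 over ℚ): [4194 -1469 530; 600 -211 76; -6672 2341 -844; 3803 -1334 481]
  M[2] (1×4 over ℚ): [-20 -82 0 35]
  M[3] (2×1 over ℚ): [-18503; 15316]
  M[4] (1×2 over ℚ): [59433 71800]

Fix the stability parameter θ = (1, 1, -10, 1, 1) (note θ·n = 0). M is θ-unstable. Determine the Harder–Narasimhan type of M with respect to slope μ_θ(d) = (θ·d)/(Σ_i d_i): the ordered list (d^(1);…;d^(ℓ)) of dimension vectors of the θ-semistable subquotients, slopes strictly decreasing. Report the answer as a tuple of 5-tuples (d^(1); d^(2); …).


Interval decomposition of M: I[1,1], I[1,2], I[1,5], I[2,2]^2, I[4,4].
HN type (ℓ=2): μ^(1)=1; μ^(2)=-8/3

((2, 3, 0, 2, 1); (1, 1, 1, 0, 0))


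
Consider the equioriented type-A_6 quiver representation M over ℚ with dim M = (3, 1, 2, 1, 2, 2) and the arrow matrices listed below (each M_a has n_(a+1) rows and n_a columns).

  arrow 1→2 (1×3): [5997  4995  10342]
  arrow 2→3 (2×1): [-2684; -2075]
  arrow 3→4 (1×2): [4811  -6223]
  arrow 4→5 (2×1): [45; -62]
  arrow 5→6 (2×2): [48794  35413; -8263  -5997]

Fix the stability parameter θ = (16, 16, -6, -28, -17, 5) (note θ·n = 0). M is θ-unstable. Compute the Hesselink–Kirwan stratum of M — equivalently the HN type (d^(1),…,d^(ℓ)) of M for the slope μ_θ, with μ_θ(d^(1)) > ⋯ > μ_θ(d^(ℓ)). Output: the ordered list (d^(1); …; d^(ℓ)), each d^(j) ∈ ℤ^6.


Via rank(M_{q-1}∘⋯∘M_p): M ≅ I[1,1]^2, I[1,6], I[3,3], I[5,6].
μ_θ-semistable layers: μ^(1)=16; μ^(2)=5; μ^(3)=-19/5; μ^(4)=-6; μ^(5)=-17

((2, 0, 0, 0, 0, 0); (0, 0, 0, 0, 0, 2); (1, 1, 1, 1, 1, 0); (0, 0, 1, 0, 0, 0); (0, 0, 0, 0, 1, 0))


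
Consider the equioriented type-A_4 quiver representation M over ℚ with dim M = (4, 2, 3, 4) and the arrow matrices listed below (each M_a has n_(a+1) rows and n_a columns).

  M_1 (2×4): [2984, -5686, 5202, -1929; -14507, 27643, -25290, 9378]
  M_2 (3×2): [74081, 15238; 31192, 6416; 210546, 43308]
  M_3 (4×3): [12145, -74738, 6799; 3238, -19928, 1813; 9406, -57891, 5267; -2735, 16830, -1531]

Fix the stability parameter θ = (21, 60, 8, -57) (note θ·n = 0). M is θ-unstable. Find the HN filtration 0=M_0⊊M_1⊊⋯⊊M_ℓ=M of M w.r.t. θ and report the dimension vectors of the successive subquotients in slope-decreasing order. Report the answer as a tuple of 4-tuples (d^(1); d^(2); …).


Barcode: M ≅ I[1,1]^2, I[1,2], I[1,4], I[3,4]^2, I[4,4]. HN layers by μ_θ (5 steps, strictly decreasing):
  μ^(1)=60; μ^(2)=21; μ^(3)=8; μ^(4)=-49/2; μ^(5)=-57

((0, 1, 0, 0); (3, 0, 0, 0); (1, 1, 1, 1); (0, 0, 2, 2); (0, 0, 0, 1))


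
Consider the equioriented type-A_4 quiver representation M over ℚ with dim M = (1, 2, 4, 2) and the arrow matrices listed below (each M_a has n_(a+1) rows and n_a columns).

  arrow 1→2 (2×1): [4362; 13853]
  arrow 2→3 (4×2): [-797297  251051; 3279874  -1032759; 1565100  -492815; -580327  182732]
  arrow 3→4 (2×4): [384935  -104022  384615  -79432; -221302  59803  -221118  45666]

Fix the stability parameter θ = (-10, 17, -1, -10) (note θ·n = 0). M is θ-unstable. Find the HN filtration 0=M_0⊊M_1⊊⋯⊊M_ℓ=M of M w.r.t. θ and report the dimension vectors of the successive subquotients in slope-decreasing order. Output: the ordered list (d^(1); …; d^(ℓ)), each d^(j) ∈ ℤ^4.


Interval decomposition of M: I[1,4], I[2,4], I[3,3]^2.
HN type (ℓ=3): μ^(1)=2; μ^(2)=-1; μ^(3)=-10

((0, 2, 2, 2); (0, 0, 2, 0); (1, 0, 0, 0))


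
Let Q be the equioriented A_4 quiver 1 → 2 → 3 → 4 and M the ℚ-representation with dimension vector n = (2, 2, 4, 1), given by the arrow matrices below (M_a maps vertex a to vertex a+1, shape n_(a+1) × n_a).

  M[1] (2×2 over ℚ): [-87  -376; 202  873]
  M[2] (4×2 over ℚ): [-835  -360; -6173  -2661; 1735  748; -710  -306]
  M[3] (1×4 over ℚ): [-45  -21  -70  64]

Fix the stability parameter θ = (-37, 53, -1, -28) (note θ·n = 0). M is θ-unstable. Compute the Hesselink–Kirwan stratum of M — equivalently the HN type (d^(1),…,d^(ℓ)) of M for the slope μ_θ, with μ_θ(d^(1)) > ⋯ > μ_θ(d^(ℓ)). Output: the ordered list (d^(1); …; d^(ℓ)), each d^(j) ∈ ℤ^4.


Barcode: M ≅ I[1,3], I[1,4], I[3,3]^2. HN layers by μ_θ (4 steps, strictly decreasing):
  μ^(1)=26; μ^(2)=8; μ^(3)=-1; μ^(4)=-37

((0, 1, 1, 0); (0, 1, 1, 1); (0, 0, 2, 0); (2, 0, 0, 0))


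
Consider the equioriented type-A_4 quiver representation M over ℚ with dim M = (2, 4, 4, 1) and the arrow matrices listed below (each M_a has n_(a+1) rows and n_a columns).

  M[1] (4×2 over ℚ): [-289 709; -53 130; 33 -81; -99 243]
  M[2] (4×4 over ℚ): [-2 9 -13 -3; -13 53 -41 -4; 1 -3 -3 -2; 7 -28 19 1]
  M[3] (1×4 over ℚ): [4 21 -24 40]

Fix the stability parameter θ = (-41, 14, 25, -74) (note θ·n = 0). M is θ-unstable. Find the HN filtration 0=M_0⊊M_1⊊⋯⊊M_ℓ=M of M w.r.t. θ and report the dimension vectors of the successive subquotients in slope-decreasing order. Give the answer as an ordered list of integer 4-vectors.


Via rank(M_{q-1}∘⋯∘M_p): M ≅ I[1,3], I[1,4], I[2,2], I[2,3], I[3,3].
μ_θ-semistable layers: μ^(1)=25; μ^(2)=14; μ^(3)=-35/3; μ^(4)=-41

((0, 0, 3, 0); (0, 3, 0, 0); (0, 1, 1, 1); (2, 0, 0, 0))


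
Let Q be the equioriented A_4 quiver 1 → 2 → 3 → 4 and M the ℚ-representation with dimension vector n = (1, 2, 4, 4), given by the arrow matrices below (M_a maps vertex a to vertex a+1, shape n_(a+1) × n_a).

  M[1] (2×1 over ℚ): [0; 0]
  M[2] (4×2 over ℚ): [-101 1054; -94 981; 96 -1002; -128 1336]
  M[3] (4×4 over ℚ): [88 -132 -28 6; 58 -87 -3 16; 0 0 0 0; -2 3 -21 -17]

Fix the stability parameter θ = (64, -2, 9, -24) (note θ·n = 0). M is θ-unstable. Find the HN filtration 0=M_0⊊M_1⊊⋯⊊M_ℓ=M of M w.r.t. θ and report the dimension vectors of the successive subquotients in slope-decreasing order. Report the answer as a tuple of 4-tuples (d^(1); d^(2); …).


Interval decomposition of M: I[1,1], I[2,3], I[2,4], I[3,3], I[3,4], I[4,4]^2.
HN type (ℓ=6): μ^(1)=64; μ^(2)=9; μ^(3)=-2; μ^(4)=-17/3; μ^(5)=-15/2; μ^(6)=-24

((1, 0, 0, 0); (0, 0, 2, 0); (0, 1, 0, 0); (0, 1, 1, 1); (0, 0, 1, 1); (0, 0, 0, 2))


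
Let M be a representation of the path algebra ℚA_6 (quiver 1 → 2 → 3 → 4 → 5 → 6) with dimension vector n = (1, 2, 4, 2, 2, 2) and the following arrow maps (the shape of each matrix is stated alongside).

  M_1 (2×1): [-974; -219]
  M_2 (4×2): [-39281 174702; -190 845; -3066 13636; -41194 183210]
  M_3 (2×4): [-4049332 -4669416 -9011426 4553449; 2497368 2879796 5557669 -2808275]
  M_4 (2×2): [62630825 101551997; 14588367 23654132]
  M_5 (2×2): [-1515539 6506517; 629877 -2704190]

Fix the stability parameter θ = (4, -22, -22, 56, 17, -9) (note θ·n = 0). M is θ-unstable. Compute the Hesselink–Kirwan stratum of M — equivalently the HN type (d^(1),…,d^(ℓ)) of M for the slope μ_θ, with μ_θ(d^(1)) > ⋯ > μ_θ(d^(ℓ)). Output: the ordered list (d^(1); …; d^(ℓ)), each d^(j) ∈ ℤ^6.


Interval decomposition of M: I[1,6], I[2,6], I[3,3]^2.
HN type (ℓ=3): μ^(1)=64/3; μ^(2)=-40/3; μ^(3)=-22

((0, 0, 0, 2, 2, 2); (1, 1, 1, 0, 0, 0); (0, 1, 3, 0, 0, 0))


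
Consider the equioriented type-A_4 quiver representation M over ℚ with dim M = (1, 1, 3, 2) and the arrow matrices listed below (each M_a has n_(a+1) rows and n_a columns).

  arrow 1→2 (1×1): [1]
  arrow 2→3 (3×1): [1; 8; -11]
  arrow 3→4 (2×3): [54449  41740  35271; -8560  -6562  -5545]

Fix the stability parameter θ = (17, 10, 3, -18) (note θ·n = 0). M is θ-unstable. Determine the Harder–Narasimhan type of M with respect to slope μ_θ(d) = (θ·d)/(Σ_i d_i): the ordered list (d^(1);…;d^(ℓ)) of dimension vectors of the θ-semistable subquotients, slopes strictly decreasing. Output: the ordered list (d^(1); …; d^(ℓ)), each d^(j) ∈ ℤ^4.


Via rank(M_{q-1}∘⋯∘M_p): M ≅ I[1,4], I[3,3], I[3,4].
μ_θ-semistable layers: μ^(1)=3; μ^(2)=-15/2

((1, 1, 2, 1); (0, 0, 1, 1))


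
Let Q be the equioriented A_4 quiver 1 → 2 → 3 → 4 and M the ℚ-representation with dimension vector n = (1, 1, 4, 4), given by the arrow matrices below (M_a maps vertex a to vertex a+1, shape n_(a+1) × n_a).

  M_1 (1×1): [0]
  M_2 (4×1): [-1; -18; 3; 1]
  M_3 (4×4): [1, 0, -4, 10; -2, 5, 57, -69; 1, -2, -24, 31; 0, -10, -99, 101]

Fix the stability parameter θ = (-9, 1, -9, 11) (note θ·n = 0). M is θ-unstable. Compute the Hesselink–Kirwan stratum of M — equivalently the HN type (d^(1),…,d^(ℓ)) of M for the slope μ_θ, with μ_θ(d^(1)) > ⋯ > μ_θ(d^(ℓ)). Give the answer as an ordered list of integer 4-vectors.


Barcode: M ≅ I[1,1], I[2,4], I[3,4]^3. HN layers by μ_θ (3 steps, strictly decreasing):
  μ^(1)=11; μ^(2)=-4; μ^(3)=-9

((0, 0, 0, 4); (0, 1, 1, 0); (1, 0, 3, 0))


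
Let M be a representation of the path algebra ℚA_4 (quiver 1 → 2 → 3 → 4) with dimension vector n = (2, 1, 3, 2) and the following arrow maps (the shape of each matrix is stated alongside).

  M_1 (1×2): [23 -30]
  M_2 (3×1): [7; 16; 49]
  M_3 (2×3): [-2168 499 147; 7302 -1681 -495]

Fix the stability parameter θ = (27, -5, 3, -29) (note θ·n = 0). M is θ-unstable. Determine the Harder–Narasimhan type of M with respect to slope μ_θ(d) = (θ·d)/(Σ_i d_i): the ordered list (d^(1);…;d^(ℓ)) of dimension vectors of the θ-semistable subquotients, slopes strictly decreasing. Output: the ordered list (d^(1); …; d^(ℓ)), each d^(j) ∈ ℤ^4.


Via rank(M_{q-1}∘⋯∘M_p): M ≅ I[1,1], I[1,4], I[3,3], I[3,4].
μ_θ-semistable layers: μ^(1)=27; μ^(2)=3; μ^(3)=-1; μ^(4)=-13

((1, 0, 0, 0); (0, 0, 1, 0); (1, 1, 1, 1); (0, 0, 1, 1))


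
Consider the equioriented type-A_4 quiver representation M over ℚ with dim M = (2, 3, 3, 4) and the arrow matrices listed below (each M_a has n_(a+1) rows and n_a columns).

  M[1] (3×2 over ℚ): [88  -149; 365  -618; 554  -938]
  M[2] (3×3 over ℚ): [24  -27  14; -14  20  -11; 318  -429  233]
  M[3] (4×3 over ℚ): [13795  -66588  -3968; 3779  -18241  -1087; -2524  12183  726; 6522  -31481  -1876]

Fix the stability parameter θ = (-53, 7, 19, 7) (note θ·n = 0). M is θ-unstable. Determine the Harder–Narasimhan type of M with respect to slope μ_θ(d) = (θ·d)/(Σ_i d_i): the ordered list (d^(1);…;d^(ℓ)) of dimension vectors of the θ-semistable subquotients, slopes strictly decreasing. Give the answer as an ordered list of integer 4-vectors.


Via rank(M_{q-1}∘⋯∘M_p): M ≅ I[1,2], I[1,4], I[2,4], I[3,4], I[4,4].
μ_θ-semistable layers: μ^(1)=13; μ^(2)=7; μ^(3)=-53

((0, 0, 3, 3); (0, 3, 0, 1); (2, 0, 0, 0))


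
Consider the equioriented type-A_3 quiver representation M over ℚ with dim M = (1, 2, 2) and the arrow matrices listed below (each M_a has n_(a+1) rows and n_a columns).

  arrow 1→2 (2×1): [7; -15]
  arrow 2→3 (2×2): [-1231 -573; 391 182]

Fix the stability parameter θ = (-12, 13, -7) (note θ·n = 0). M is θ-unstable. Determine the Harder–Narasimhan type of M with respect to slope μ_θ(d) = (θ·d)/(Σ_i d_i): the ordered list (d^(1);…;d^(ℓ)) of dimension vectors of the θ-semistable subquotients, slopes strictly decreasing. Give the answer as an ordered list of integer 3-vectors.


Barcode: M ≅ I[1,3], I[2,3]. HN layers by μ_θ (2 steps, strictly decreasing):
  μ^(1)=3; μ^(2)=-12

((0, 2, 2); (1, 0, 0))


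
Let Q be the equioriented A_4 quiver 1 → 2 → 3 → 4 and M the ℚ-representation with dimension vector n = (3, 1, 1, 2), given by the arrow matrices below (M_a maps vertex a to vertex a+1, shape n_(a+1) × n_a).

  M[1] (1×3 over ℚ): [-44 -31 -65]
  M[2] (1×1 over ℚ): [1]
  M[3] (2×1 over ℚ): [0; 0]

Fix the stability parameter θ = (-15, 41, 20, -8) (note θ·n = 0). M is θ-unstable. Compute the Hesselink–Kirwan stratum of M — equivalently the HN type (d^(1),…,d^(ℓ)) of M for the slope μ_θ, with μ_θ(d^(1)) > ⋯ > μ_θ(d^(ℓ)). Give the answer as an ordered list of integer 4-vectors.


Barcode: M ≅ I[1,1]^2, I[1,3], I[4,4]^2. HN layers by μ_θ (3 steps, strictly decreasing):
  μ^(1)=61/2; μ^(2)=-8; μ^(3)=-15

((0, 1, 1, 0); (0, 0, 0, 2); (3, 0, 0, 0))


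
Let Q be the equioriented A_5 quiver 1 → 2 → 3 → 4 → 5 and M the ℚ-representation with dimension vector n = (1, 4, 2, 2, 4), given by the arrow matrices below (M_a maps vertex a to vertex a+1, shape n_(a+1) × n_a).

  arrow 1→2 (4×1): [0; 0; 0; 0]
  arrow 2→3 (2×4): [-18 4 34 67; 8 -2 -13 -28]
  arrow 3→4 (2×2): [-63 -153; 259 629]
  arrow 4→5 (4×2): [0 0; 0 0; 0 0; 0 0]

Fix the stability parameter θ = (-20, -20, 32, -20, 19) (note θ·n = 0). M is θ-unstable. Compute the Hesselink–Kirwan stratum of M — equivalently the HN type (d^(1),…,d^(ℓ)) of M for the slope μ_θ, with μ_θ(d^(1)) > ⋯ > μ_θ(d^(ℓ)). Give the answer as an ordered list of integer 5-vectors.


Barcode: M ≅ I[1,1], I[2,2]^2, I[2,3], I[2,4], I[4,4], I[5,5]^4. HN layers by μ_θ (4 steps, strictly decreasing):
  μ^(1)=32; μ^(2)=19; μ^(3)=6; μ^(4)=-20

((0, 0, 1, 0, 0); (0, 0, 0, 0, 4); (0, 0, 1, 1, 0); (1, 4, 0, 1, 0))


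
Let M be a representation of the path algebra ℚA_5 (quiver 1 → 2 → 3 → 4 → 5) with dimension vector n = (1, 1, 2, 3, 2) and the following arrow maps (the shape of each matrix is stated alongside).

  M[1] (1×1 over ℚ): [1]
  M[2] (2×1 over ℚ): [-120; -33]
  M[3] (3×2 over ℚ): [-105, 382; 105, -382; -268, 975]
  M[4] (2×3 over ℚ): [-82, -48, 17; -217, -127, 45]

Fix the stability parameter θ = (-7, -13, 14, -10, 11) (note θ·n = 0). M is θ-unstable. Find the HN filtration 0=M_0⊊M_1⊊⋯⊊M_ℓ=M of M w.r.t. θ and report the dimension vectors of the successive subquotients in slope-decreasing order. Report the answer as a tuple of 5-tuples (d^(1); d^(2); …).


Interval decomposition of M: I[1,5], I[3,4], I[4,5].
HN type (ℓ=3): μ^(1)=11; μ^(2)=2; μ^(3)=-10

((0, 0, 0, 0, 2); (0, 0, 2, 2, 0); (1, 1, 0, 1, 0))


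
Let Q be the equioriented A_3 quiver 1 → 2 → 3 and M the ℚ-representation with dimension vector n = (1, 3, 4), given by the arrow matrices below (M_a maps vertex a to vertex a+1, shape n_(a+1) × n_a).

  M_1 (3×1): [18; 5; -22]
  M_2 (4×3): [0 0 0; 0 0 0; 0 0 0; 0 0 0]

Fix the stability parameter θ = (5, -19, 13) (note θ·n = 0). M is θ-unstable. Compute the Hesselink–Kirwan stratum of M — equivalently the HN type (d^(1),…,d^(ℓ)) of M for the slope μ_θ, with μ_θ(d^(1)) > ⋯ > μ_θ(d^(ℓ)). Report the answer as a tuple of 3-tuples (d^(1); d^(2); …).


Interval decomposition of M: I[1,2], I[2,2]^2, I[3,3]^4.
HN type (ℓ=3): μ^(1)=13; μ^(2)=-7; μ^(3)=-19

((0, 0, 4); (1, 1, 0); (0, 2, 0))


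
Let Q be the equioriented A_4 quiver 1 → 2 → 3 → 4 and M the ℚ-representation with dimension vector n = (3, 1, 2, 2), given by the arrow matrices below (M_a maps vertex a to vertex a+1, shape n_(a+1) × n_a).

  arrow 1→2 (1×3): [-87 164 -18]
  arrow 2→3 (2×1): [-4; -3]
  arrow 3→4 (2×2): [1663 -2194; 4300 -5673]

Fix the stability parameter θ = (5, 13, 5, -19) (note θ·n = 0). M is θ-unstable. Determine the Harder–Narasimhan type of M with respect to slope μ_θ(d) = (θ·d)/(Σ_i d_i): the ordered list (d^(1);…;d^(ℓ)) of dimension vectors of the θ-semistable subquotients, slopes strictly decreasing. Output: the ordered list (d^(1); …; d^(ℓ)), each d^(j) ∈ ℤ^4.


Via rank(M_{q-1}∘⋯∘M_p): M ≅ I[1,1]^2, I[1,4], I[3,4].
μ_θ-semistable layers: μ^(1)=5; μ^(2)=1; μ^(3)=-7

((2, 0, 0, 0); (1, 1, 1, 1); (0, 0, 1, 1))


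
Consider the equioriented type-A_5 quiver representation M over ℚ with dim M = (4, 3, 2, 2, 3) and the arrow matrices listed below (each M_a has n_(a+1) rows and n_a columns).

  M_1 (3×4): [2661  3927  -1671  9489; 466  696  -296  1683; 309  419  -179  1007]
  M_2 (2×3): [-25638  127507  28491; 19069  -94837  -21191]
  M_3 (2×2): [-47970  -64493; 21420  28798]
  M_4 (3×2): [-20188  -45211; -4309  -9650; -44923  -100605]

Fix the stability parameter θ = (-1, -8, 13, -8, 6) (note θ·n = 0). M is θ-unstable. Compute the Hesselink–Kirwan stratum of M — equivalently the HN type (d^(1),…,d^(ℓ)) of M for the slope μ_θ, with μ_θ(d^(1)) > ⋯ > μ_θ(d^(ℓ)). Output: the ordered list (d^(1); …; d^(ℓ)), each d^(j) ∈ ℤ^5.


Barcode: M ≅ I[1,1]^2, I[1,3], I[1,5], I[2,2], I[4,5], I[5,5]. HN layers by μ_θ (6 steps, strictly decreasing):
  μ^(1)=13; μ^(2)=6; μ^(3)=5/2; μ^(4)=-1; μ^(5)=-9/2; μ^(6)=-8

((0, 0, 1, 0, 0); (0, 0, 0, 0, 3); (0, 0, 1, 1, 0); (2, 0, 0, 0, 0); (2, 2, 0, 0, 0); (0, 1, 0, 1, 0))


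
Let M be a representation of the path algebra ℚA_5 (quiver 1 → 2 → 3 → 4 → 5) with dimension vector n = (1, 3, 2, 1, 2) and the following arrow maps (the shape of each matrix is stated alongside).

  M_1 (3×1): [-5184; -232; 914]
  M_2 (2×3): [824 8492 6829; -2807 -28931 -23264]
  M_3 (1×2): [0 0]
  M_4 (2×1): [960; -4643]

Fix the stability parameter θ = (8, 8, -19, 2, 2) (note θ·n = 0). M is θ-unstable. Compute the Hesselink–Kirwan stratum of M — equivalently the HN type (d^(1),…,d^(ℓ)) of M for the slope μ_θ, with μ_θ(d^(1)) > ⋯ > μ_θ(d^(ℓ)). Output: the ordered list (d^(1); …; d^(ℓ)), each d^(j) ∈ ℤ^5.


Interval decomposition of M: I[1,3], I[2,2], I[2,3], I[4,5], I[5,5].
HN type (ℓ=4): μ^(1)=8; μ^(2)=2; μ^(3)=-1; μ^(4)=-11/2

((0, 1, 0, 0, 0); (0, 0, 0, 1, 2); (1, 1, 1, 0, 0); (0, 1, 1, 0, 0))


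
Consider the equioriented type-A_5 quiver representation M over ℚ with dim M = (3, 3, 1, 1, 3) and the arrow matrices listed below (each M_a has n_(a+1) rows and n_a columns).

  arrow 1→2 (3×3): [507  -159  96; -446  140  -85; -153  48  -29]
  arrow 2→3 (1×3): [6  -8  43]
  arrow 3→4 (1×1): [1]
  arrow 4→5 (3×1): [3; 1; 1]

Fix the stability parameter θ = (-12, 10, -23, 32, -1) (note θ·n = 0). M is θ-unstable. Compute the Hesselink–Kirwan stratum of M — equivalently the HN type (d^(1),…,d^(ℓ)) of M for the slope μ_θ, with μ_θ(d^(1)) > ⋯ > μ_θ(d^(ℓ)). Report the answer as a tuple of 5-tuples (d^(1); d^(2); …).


Via rank(M_{q-1}∘⋯∘M_p): M ≅ I[1,2]^2, I[1,5], I[5,5]^2.
μ_θ-semistable layers: μ^(1)=31/2; μ^(2)=10; μ^(3)=-1; μ^(4)=-13/2; μ^(5)=-12

((0, 0, 0, 1, 1); (0, 2, 0, 0, 0); (0, 0, 0, 0, 2); (0, 1, 1, 0, 0); (3, 0, 0, 0, 0))


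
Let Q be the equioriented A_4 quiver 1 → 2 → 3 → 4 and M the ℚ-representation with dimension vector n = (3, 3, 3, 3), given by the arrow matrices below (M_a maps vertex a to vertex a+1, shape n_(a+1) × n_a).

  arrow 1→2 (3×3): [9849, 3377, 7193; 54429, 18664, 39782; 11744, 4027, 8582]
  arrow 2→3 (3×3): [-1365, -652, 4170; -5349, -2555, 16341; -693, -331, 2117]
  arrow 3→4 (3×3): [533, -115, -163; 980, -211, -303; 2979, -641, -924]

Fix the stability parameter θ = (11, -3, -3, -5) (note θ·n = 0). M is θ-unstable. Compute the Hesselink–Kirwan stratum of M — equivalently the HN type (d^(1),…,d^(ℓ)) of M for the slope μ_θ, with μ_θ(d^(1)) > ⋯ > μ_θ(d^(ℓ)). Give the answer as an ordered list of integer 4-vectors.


Barcode: M ≅ I[1,2], I[1,4]^2, I[3,4]. HN layers by μ_θ (3 steps, strictly decreasing):
  μ^(1)=4; μ^(2)=0; μ^(3)=-4

((1, 1, 0, 0); (2, 2, 2, 2); (0, 0, 1, 1))


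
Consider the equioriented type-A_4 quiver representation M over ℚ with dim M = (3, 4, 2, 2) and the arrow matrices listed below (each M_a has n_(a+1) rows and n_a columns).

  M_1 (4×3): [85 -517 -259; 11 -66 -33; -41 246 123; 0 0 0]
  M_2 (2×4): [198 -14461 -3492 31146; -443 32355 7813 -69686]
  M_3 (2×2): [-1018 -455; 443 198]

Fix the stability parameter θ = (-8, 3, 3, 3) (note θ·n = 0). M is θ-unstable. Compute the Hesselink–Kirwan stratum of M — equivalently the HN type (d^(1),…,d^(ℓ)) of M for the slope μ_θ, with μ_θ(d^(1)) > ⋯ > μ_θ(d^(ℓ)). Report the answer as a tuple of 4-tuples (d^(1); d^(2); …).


Interval decomposition of M: I[1,1], I[1,4]^2, I[2,2]^2.
HN type (ℓ=2): μ^(1)=3; μ^(2)=-8

((0, 4, 2, 2); (3, 0, 0, 0))


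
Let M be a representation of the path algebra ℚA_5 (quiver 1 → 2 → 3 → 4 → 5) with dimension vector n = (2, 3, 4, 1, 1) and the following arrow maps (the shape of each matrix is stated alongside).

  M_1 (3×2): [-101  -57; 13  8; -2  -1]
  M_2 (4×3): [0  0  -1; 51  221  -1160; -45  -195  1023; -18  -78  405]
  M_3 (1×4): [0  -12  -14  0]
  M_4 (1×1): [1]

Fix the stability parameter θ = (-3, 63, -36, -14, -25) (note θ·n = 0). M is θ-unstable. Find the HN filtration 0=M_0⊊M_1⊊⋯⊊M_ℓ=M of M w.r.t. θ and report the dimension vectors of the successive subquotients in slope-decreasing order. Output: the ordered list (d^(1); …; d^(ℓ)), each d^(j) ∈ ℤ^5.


Interval decomposition of M: I[1,2], I[1,3], I[2,5], I[3,3]^2.
HN type (ℓ=4): μ^(1)=63; μ^(2)=27/2; μ^(3)=-3; μ^(4)=-36

((0, 1, 0, 0, 0); (0, 1, 1, 0, 0); (2, 1, 1, 1, 1); (0, 0, 2, 0, 0))


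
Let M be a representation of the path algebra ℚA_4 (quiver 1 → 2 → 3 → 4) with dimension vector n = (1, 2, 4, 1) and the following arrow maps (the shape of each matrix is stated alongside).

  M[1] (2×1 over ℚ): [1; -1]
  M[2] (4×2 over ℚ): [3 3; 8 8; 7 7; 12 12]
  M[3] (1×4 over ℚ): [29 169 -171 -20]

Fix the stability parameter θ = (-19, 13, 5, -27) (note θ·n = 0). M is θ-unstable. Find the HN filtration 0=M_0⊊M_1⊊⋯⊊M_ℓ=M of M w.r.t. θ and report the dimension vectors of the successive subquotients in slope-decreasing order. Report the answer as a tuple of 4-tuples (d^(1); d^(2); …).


Interval decomposition of M: I[1,2], I[2,4], I[3,3]^3.
HN type (ℓ=4): μ^(1)=13; μ^(2)=5; μ^(3)=-3; μ^(4)=-19

((0, 1, 0, 0); (0, 0, 3, 0); (0, 1, 1, 1); (1, 0, 0, 0))


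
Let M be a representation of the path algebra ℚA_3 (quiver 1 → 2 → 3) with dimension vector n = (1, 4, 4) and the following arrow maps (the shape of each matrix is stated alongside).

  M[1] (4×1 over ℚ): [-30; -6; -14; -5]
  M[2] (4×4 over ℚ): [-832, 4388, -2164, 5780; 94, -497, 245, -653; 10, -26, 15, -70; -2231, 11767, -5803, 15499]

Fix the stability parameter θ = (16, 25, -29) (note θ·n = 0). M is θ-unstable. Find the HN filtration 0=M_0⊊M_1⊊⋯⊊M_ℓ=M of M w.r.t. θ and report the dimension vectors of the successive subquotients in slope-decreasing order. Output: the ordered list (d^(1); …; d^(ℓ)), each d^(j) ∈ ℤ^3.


Interval decomposition of M: I[1,3], I[2,2], I[2,3]^2, I[3,3].
HN type (ℓ=4): μ^(1)=25; μ^(2)=4; μ^(3)=-2; μ^(4)=-29

((0, 1, 0); (1, 1, 1); (0, 2, 2); (0, 0, 1))


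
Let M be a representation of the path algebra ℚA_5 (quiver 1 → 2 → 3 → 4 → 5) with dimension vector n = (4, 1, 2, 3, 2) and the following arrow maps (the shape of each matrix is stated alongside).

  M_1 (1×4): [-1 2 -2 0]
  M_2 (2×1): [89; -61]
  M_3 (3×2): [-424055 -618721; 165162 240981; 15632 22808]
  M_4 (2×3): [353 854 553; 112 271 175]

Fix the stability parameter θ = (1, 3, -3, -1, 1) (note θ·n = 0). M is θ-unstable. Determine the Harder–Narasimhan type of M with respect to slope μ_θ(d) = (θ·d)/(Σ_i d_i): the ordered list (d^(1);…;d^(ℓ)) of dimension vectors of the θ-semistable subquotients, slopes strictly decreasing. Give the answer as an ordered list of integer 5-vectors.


Via rank(M_{q-1}∘⋯∘M_p): M ≅ I[1,1]^3, I[1,5], I[3,5], I[4,4].
μ_θ-semistable layers: μ^(1)=1; μ^(2)=0; μ^(3)=-1; μ^(4)=-3

((3, 0, 0, 0, 2); (1, 1, 1, 1, 0); (0, 0, 0, 2, 0); (0, 0, 1, 0, 0))


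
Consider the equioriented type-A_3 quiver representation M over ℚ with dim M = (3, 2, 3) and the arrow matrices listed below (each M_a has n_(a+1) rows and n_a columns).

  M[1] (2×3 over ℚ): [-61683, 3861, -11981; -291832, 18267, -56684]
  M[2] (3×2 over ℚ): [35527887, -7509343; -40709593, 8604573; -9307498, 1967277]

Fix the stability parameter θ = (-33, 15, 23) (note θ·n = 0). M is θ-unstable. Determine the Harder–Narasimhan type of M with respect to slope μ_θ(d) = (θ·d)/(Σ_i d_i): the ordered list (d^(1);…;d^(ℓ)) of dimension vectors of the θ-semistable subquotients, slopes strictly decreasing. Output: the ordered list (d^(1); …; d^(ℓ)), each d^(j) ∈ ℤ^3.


Interval decomposition of M: I[1,1], I[1,3]^2, I[3,3].
HN type (ℓ=3): μ^(1)=23; μ^(2)=15; μ^(3)=-33

((0, 0, 3); (0, 2, 0); (3, 0, 0))


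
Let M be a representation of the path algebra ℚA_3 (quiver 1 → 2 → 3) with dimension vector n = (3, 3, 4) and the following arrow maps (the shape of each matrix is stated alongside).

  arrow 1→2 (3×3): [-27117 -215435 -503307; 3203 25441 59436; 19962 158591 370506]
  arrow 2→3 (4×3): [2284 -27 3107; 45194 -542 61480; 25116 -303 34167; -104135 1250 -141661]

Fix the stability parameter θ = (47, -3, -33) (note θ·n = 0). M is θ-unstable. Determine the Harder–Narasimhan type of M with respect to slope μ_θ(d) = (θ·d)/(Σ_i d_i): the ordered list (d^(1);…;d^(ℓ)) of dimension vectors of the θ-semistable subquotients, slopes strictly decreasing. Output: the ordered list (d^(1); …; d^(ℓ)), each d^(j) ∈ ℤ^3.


Interval decomposition of M: I[1,2], I[1,3]^2, I[3,3]^2.
HN type (ℓ=3): μ^(1)=22; μ^(2)=11/3; μ^(3)=-33

((1, 1, 0); (2, 2, 2); (0, 0, 2))


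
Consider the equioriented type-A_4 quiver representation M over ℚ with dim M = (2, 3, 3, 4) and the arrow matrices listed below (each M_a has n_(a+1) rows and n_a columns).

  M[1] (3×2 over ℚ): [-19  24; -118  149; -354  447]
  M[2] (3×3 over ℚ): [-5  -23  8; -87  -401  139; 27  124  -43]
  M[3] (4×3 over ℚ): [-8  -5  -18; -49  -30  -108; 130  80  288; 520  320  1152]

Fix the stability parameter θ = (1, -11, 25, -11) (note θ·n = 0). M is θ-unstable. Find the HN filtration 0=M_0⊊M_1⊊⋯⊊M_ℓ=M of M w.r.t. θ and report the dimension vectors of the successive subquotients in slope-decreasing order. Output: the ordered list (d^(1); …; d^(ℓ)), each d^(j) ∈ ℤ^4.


Via rank(M_{q-1}∘⋯∘M_p): M ≅ I[1,4]^2, I[2,3], I[4,4]^2.
μ_θ-semistable layers: μ^(1)=25; μ^(2)=7; μ^(3)=-5; μ^(4)=-11

((0, 0, 1, 0); (0, 0, 2, 2); (2, 2, 0, 0); (0, 1, 0, 2))


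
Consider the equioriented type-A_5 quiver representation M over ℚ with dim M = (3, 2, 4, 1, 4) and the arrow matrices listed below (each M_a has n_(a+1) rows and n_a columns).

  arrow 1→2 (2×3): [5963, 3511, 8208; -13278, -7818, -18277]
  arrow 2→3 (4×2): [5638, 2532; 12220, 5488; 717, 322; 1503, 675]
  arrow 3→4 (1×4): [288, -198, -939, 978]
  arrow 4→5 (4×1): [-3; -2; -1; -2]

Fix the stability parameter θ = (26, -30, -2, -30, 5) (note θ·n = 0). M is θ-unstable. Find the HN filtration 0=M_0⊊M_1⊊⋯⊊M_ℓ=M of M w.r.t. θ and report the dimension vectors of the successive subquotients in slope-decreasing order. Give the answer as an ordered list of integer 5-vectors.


Barcode: M ≅ I[1,1], I[1,3], I[1,5], I[3,3]^2, I[5,5]^3. HN layers by μ_θ (4 steps, strictly decreasing):
  μ^(1)=26; μ^(2)=5; μ^(3)=-2; μ^(4)=-9

((1, 0, 0, 0, 0); (0, 0, 0, 0, 4); (1, 1, 3, 0, 0); (1, 1, 1, 1, 0))


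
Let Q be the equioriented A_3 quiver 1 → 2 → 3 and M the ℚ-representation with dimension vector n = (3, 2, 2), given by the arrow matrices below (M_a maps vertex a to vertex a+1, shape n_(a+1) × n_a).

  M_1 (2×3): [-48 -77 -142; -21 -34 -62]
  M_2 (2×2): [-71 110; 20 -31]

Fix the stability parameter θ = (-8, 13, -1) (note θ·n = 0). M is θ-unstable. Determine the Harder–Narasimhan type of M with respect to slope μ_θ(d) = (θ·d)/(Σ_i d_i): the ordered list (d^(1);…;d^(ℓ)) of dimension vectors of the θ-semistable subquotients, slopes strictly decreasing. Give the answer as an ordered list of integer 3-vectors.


Via rank(M_{q-1}∘⋯∘M_p): M ≅ I[1,1], I[1,3]^2.
μ_θ-semistable layers: μ^(1)=6; μ^(2)=-8

((0, 2, 2); (3, 0, 0))


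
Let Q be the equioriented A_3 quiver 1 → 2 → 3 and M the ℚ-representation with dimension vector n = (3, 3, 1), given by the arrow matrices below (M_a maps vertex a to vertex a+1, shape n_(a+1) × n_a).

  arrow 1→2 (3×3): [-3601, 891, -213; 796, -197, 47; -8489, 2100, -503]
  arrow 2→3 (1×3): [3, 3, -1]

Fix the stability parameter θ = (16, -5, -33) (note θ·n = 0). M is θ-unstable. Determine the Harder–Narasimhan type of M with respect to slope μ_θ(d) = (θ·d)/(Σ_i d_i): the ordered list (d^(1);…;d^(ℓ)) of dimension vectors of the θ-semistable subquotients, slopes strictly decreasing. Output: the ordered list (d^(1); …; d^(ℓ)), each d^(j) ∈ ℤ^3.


Via rank(M_{q-1}∘⋯∘M_p): M ≅ I[1,2]^2, I[1,3].
μ_θ-semistable layers: μ^(1)=11/2; μ^(2)=-22/3

((2, 2, 0); (1, 1, 1))


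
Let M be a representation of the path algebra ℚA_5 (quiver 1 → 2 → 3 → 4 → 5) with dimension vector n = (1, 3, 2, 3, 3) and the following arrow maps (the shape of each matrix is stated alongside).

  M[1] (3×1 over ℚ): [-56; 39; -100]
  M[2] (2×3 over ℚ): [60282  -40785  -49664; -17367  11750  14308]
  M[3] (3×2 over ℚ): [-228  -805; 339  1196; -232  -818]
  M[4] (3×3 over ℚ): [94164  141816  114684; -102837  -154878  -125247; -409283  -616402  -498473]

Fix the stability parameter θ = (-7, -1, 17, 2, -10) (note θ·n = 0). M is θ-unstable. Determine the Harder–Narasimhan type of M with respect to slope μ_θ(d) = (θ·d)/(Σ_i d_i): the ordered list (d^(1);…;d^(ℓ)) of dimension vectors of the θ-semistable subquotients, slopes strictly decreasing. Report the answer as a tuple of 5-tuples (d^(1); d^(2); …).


Interval decomposition of M: I[1,4], I[2,2], I[2,5], I[4,4], I[5,5]^2.
HN type (ℓ=6): μ^(1)=19/2; μ^(2)=3; μ^(3)=2; μ^(4)=-1; μ^(5)=-7; μ^(6)=-10

((0, 0, 1, 1, 0); (0, 0, 1, 1, 1); (0, 0, 0, 1, 0); (0, 3, 0, 0, 0); (1, 0, 0, 0, 0); (0, 0, 0, 0, 2))


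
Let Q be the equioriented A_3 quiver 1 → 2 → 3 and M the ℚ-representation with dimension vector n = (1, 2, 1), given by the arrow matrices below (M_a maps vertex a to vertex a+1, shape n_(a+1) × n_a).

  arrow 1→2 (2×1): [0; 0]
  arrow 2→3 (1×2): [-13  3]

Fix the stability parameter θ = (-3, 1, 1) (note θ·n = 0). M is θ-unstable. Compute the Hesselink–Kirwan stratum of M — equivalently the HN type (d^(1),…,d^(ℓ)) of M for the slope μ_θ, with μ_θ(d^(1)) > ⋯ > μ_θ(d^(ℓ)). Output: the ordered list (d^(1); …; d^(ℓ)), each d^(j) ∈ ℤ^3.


Via rank(M_{q-1}∘⋯∘M_p): M ≅ I[1,1], I[2,2], I[2,3].
μ_θ-semistable layers: μ^(1)=1; μ^(2)=-3

((0, 2, 1); (1, 0, 0))


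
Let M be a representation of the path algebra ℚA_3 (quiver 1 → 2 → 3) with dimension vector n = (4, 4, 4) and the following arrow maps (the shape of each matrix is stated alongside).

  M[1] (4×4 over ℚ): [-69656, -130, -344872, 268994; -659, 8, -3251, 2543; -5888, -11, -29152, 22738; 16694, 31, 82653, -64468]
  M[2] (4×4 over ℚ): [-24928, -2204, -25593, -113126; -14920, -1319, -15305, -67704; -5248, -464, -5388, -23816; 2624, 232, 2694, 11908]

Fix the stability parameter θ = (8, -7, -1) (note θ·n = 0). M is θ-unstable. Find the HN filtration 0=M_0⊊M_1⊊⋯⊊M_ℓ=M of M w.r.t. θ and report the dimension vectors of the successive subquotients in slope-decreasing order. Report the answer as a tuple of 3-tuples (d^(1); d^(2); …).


Via rank(M_{q-1}∘⋯∘M_p): M ≅ I[1,2]^2, I[1,3]^2, I[3,3]^2.
μ_θ-semistable layers: μ^(1)=1/2; μ^(2)=0; μ^(3)=-1

((2, 2, 0); (2, 2, 2); (0, 0, 2))
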